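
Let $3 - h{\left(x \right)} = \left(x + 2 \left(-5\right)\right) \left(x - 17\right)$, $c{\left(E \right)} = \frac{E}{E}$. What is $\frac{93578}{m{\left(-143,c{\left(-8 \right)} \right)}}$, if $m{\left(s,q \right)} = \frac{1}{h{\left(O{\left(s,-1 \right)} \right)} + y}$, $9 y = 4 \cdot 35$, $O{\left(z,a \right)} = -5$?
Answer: $- \frac{262299134}{9} \approx -2.9144 \cdot 10^{7}$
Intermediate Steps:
$c{\left(E \right)} = 1$
$y = \frac{140}{9}$ ($y = \frac{4 \cdot 35}{9} = \frac{1}{9} \cdot 140 = \frac{140}{9} \approx 15.556$)
$h{\left(x \right)} = 3 - \left(-17 + x\right) \left(-10 + x\right)$ ($h{\left(x \right)} = 3 - \left(x + 2 \left(-5\right)\right) \left(x - 17\right) = 3 - \left(x - 10\right) \left(-17 + x\right) = 3 - \left(-10 + x\right) \left(-17 + x\right) = 3 - \left(-17 + x\right) \left(-10 + x\right)$)
$m{\left(s,q \right)} = - \frac{9}{2803}$ ($m{\left(s,q \right)} = \frac{1}{\left(-167 - \left(-5\right)^{2} + 27 \left(-5\right)\right) + \frac{140}{9}} = \frac{1}{\left(-167 - 25 - 135\right) + \frac{140}{9}} = \frac{1}{-327 + \frac{140}{9}} = \frac{1}{- \frac{2803}{9}} = - \frac{9}{2803}$)
$\frac{93578}{m{\left(-143,c{\left(-8 \right)} \right)}} = \frac{93578}{- \frac{9}{2803}} = 93578 \left(- \frac{2803}{9}\right) = - \frac{262299134}{9}$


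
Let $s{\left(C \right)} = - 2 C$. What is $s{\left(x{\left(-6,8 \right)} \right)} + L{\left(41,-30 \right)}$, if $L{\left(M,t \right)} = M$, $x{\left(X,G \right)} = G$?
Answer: $25$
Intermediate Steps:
$s{\left(x{\left(-6,8 \right)} \right)} + L{\left(41,-30 \right)} = \left(-2\right) 8 + 41 = -16 + 41 = 25$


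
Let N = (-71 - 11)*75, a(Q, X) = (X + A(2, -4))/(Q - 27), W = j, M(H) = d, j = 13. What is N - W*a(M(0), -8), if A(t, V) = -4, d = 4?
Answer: -141606/23 ≈ -6156.8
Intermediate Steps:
M(H) = 4
W = 13
a(Q, X) = (-4 + X)/(-27 + Q) (a(Q, X) = (X - 4)/(Q - 27) = (-4 + X)/(-27 + Q))
N = -6150 (N = -82*75 = -6150)
N - W*a(M(0), -8) = -6150 - 13*(-4 - 8)/(-27 + 4) = -6150 - 13*-12/(-23) = -6150 - 13*(-1/23*(-12)) = -6150 - 13*12/23 = -6150 - 1*156/23 = -6150 - 156/23 = -141606/23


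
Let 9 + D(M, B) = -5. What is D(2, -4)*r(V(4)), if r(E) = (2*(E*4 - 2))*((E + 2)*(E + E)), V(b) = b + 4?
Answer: -134400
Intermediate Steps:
D(M, B) = -14 (D(M, B) = -9 - 5 = -14)
V(b) = 4 + b
r(E) = 2*E*(-4 + 8*E)*(2 + E) (r(E) = (2*(4*E - 2))*((2 + E)*(2*E)) = (2*(-2 + 4*E))*(2*E*(2 + E)) = (-4 + 8*E)*(2*E*(2 + E)) = 2*E*(-4 + 8*E)*(2 + E))
D(2, -4)*r(V(4)) = -112*(4 + 4)*(-2 + 2*(4 + 4)² + 3*(4 + 4)) = -112*8*(-2 + 2*8² + 3*8) = -112*8*(-2 + 2*64 + 24) = -112*8*(-2 + 128 + 24) = -112*8*150 = -14*9600 = -134400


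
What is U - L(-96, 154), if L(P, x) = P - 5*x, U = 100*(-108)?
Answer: -9934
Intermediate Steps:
U = -10800
U - L(-96, 154) = -10800 - (-96 - 5*154) = -10800 - (-96 - 770) = -10800 - 1*(-866) = -10800 + 866 = -9934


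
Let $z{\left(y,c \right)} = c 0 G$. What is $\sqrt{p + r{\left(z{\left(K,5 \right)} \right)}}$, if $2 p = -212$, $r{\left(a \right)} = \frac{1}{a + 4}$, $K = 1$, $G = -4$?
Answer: $\frac{3 i \sqrt{47}}{2} \approx 10.283 i$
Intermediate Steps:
$z{\left(y,c \right)} = 0$ ($z{\left(y,c \right)} = c 0 \left(-4\right) = 0 \left(-4\right) = 0$)
$r{\left(a \right)} = \frac{1}{4 + a}$
$p = -106$ ($p = \frac{1}{2} \left(-212\right) = -106$)
$\sqrt{p + r{\left(z{\left(K,5 \right)} \right)}} = \sqrt{-106 + \frac{1}{4 + 0}} = \sqrt{-106 + \frac{1}{4}} = \sqrt{- \frac{423}{4}} = \frac{3 i \sqrt{47}}{2}$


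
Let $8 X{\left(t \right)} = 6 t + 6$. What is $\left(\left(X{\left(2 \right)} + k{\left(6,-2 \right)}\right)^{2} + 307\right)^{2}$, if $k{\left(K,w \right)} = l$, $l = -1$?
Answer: $\frac{24373969}{256} \approx 95211.0$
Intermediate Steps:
$X{\left(t \right)} = \frac{3}{4} + \frac{3 t}{4}$ ($X{\left(t \right)} = \frac{6 t + 6}{8} = \frac{6 + 6 t}{8} = \frac{3}{4} + \frac{3 t}{4}$)
$k{\left(K,w \right)} = -1$
$\left(\left(X{\left(2 \right)} + k{\left(6,-2 \right)}\right)^{2} + 307\right)^{2} = \left(\left(\left(\frac{3}{4} + \frac{3}{4} \cdot 2\right) - 1\right)^{2} + 307\right)^{2} = \left(\left(\left(\frac{3}{4} + \frac{3}{2}\right) - 1\right)^{2} + 307\right)^{2} = \left(\left(\frac{9}{4} - 1\right)^{2} + 307\right)^{2} = \left(\left(\frac{5}{4}\right)^{2} + 307\right)^{2} = \left(\frac{25}{16} + 307\right)^{2} = \left(\frac{4937}{16}\right)^{2} = \frac{24373969}{256}$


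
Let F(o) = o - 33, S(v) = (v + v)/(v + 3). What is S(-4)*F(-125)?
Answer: -1264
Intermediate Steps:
S(v) = 2*v/(3 + v) (S(v) = (2*v)/(3 + v) = 2*v/(3 + v))
F(o) = -33 + o
S(-4)*F(-125) = (2*(-4)/(3 - 4))*(-33 - 125) = (2*(-4)/(-1))*(-158) = (2*(-4)*(-1))*(-158) = 8*(-158) = -1264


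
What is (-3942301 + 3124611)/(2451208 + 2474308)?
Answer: -408845/2462758 ≈ -0.16601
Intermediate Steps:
(-3942301 + 3124611)/(2451208 + 2474308) = -817690/4925516 = -817690*1/4925516 = -408845/2462758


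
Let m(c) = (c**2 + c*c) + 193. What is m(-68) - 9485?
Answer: -44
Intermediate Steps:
m(c) = 193 + 2*c**2 (m(c) = (c**2 + c**2) + 193 = 2*c**2 + 193 = 193 + 2*c**2)
m(-68) - 9485 = (193 + 2*(-68)**2) - 9485 = (193 + 2*4624) - 9485 = (193 + 9248) - 9485 = 9441 - 9485 = -44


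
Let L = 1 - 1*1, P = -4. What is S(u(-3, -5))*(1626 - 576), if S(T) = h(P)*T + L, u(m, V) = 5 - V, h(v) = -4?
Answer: -42000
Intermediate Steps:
L = 0 (L = 1 - 1 = 0)
S(T) = -4*T (S(T) = -4*T + 0 = -4*T)
S(u(-3, -5))*(1626 - 576) = (-4*(5 - 1*(-5)))*(1626 - 576) = -4*(5 + 5)*1050 = -4*10*1050 = -40*1050 = -42000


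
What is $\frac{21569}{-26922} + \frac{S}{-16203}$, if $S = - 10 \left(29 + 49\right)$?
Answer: $- \frac{109494449}{145405722} \approx -0.75303$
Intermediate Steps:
$S = -780$ ($S = \left(-10\right) 78 = -780$)
$\frac{21569}{-26922} + \frac{S}{-16203} = \frac{21569}{-26922} - \frac{780}{-16203} = 21569 \left(- \frac{1}{26922}\right) - - \frac{260}{5401} = - \frac{21569}{26922} + \frac{260}{5401} = - \frac{109494449}{145405722}$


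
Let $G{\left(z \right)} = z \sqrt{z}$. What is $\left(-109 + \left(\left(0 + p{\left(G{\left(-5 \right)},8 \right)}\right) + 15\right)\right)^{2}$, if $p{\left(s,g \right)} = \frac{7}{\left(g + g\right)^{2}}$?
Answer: $\frac{578739249}{65536} \approx 8830.9$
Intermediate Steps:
$G{\left(z \right)} = z^{\frac{3}{2}}$
$p{\left(s,g \right)} = \frac{7}{4 g^{2}}$ ($p{\left(s,g \right)} = \frac{7}{\left(2 g\right)^{2}} = \frac{7}{4 g^{2}}$)
$\left(-109 + \left(\left(0 + p{\left(G{\left(-5 \right)},8 \right)}\right) + 15\right)\right)^{2} = \left(-109 + \left(\left(0 + \frac{7}{4 \cdot 64}\right) + 15\right)\right)^{2} = \left(-109 + \left(\left(0 + \frac{7}{4} \cdot \frac{1}{64}\right) + 15\right)\right)^{2} = \left(-109 + \left(\left(0 + \frac{7}{256}\right) + 15\right)\right)^{2} = \left(-109 + \left(\frac{7}{256} + 15\right)\right)^{2} = \left(-109 + \frac{3847}{256}\right)^{2} = \left(- \frac{24057}{256}\right)^{2} = \frac{578739249}{65536}$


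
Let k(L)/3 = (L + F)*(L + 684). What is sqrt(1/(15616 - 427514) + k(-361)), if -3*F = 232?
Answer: I*sqrt(72062220731698878)/411898 ≈ 651.72*I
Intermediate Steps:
F = -232/3 (F = -1/3*232 = -232/3 ≈ -77.333)
k(L) = 3*(684 + L)*(-232/3 + L) (k(L) = 3*((L - 232/3)*(L + 684)) = 3*((-232/3 + L)*(684 + L)) = 3*((684 + L)*(-232/3 + L)) = 3*(684 + L)*(-232/3 + L))
sqrt(1/(15616 - 427514) + k(-361)) = sqrt(1/(15616 - 427514) + (-158688 + 3*(-361)**2 + 1820*(-361))) = sqrt(1/(-411898) + (-158688 + 3*130321 - 657020)) = sqrt(-1/411898 + (-158688 + 390963 - 657020)) = sqrt(-1/411898 - 424745) = sqrt(-174951616011/411898) = I*sqrt(72062220731698878)/411898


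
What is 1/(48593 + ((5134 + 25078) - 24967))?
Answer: 1/53838 ≈ 1.8574e-5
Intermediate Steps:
1/(48593 + ((5134 + 25078) - 24967)) = 1/(48593 + (30212 - 24967)) = 1/(48593 + 5245) = 1/53838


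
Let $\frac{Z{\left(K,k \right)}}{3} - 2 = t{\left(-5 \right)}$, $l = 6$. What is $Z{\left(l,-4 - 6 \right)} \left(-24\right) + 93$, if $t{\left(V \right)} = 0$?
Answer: $-51$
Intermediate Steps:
$Z{\left(K,k \right)} = 6$ ($Z{\left(K,k \right)} = 6 + 3 \cdot 0 = 6 + 0 = 6$)
$Z{\left(l,-4 - 6 \right)} \left(-24\right) + 93 = 6 \left(-24\right) + 93 = -144 + 93 = -51$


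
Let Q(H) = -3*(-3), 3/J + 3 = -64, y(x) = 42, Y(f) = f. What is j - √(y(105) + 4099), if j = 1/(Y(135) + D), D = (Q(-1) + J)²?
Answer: 4489/966015 - √4141 ≈ -64.346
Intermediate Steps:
J = -3/67 (J = 3/(-3 - 64) = 3/(-67) = 3*(-1/67) = -3/67 ≈ -0.044776)
Q(H) = 9
D = 360000/4489 (D = (9 - 3/67)² = (600/67)² = 360000/4489 ≈ 80.196)
j = 4489/966015 (j = 1/(135 + 360000/4489) = 1/(966015/4489) = 4489/966015 ≈ 0.0046469)
j - √(y(105) + 4099) = 4489/966015 - √(42 + 4099) = 4489/966015 - √4141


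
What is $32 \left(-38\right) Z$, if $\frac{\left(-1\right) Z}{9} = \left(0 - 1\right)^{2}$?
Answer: $10944$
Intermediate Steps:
$Z = -9$ ($Z = - 9 \left(0 - 1\right)^{2} = - 9 \left(-1\right)^{2} = \left(-9\right) 1 = -9$)
$32 \left(-38\right) Z = 32 \left(-38\right) \left(-9\right) = \left(-1216\right) \left(-9\right) = 10944$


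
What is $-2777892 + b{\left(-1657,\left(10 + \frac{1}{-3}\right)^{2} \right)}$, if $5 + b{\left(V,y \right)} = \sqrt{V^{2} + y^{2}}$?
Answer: $-2777897 + \frac{5 \sqrt{8924194}}{9} \approx -2.7762 \cdot 10^{6}$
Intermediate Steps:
$b{\left(V,y \right)} = -5 + \sqrt{V^{2} + y^{2}}$
$-2777892 + b{\left(-1657,\left(10 + \frac{1}{-3}\right)^{2} \right)} = -2777892 - \left(5 - \sqrt{\left(-1657\right)^{2} + \left(\left(10 + \frac{1}{-3}\right)^{2}\right)^{2}}\right) = -2777892 - \left(5 - \sqrt{2745649 + \left(\left(10 - \frac{1}{3}\right)^{2}\right)^{2}}\right) = -2777892 - \left(5 - \sqrt{2745649 + \left(\left(\frac{29}{3}\right)^{2}\right)^{2}}\right) = -2777892 - \left(5 - \sqrt{2745649 + \left(\frac{841}{9}\right)^{2}}\right) = -2777892 - \left(5 - \sqrt{2745649 + \frac{707281}{81}}\right) = -2777892 - \left(5 - \sqrt{\frac{223104850}{81}}\right) = -2777892 - \left(5 - \frac{5 \sqrt{8924194}}{9}\right) = -2777897 + \frac{5 \sqrt{8924194}}{9}$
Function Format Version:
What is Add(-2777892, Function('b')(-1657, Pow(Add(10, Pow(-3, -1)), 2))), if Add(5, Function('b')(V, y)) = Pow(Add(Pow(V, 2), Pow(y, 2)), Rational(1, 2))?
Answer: Add(-2777897, Mul(Rational(5, 9), Pow(8924194, Rational(1, 2)))) ≈ -2.7762e+6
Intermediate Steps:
Function('b')(V, y) = Add(-5, Pow(Add(Pow(V, 2), Pow(y, 2)), Rational(1, 2)))
Add(-2777892, Function('b')(-1657, Pow(Add(10, Pow(-3, -1)), 2))) = Add(-2777892, Add(-5, Pow(Add(Pow(-1657, 2), Pow(Pow(Add(10, Pow(-3, -1)), 2), 2)), Rational(1, 2)))) = Add(-2777892, Add(-5, Pow(Add(2745649, Pow(Pow(Add(10, Rational(-1, 3)), 2), 2)), Rational(1, 2)))) = Add(-2777892, Add(-5, Pow(Add(2745649, Pow(Pow(Rational(29, 3), 2), 2)), Rational(1, 2)))) = Add(-2777892, Add(-5, Pow(Add(2745649, Pow(Rational(841, 9), 2)), Rational(1, 2)))) = Add(-2777892, Add(-5, Pow(Add(2745649, Rational(707281, 81)), Rational(1, 2)))) = Add(-2777892, Add(-5, Pow(Rational(223104850, 81), Rational(1, 2)))) = Add(-2777892, Add(-5, Mul(Rational(5, 9), Pow(8924194, Rational(1, 2))))) = Add(-2777897, Mul(Rational(5, 9), Pow(8924194, Rational(1, 2))))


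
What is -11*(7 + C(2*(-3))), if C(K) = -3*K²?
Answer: 1111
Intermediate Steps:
-11*(7 + C(2*(-3))) = -11*(7 - 3*(2*(-3))²) = -11*(7 - 3*(-6)²) = -11*(7 - 3*36) = -11*(7 - 108) = -11*(-101) = 1111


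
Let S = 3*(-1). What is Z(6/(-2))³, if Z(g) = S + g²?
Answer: 216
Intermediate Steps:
S = -3
Z(g) = -3 + g²
Z(6/(-2))³ = (-3 + (6/(-2))²)³ = (-3 + (6*(-½))²)³ = (-3 + (-3)²)³ = (-3 + 9)³ = 6³ = 216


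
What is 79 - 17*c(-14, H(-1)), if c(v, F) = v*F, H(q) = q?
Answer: -159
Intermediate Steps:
c(v, F) = F*v
79 - 17*c(-14, H(-1)) = 79 - (-17)*(-14) = 79 - 17*14 = 79 - 238 = -159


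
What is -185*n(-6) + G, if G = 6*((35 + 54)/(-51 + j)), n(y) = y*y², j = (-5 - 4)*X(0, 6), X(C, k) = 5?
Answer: 639271/16 ≈ 39954.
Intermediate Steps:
j = -45 (j = (-5 - 4)*5 = -9*5 = -45)
n(y) = y³
G = -89/16 (G = 6*((35 + 54)/(-51 - 45)) = 6*(89/(-96)) = 6*(89*(-1/96)) = 6*(-89/96) = -89/16 ≈ -5.5625)
-185*n(-6) + G = -185*(-6)³ - 89/16 = -185*(-216) - 89/16 = 39960 - 89/16 = 639271/16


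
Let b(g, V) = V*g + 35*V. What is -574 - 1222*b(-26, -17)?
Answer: 186392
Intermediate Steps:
b(g, V) = 35*V + V*g
-574 - 1222*b(-26, -17) = -574 - (-20774)*(35 - 26) = -574 - (-20774)*9 = -574 - 1222*(-153) = -574 + 186966 = 186392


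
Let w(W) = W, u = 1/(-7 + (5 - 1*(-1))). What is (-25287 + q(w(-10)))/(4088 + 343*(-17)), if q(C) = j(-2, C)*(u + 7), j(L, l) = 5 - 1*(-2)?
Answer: 8415/581 ≈ 14.484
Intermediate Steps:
u = -1 (u = 1/(-7 + (5 + 1)) = 1/(-7 + 6) = 1/(-1) = -1)
j(L, l) = 7 (j(L, l) = 5 + 2 = 7)
q(C) = 42 (q(C) = 7*(-1 + 7) = 7*6 = 42)
(-25287 + q(w(-10)))/(4088 + 343*(-17)) = (-25287 + 42)/(4088 + 343*(-17)) = -25245/(4088 - 5831) = -25245/(-1743) = -25245*(-1/1743) = 8415/581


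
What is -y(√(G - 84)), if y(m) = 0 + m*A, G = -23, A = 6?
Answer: -6*I*√107 ≈ -62.064*I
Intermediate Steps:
y(m) = 6*m (y(m) = 0 + m*6 = 0 + 6*m = 6*m)
-y(√(G - 84)) = -6*√(-23 - 84) = -6*√(-107) = -6*I*√107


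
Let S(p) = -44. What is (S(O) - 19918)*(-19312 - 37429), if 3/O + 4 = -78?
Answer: 1132663842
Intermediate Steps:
O = -3/82 (O = 3/(-4 - 78) = 3/(-82) = 3*(-1/82) = -3/82 ≈ -0.036585)
(S(O) - 19918)*(-19312 - 37429) = (-44 - 19918)*(-19312 - 37429) = -19962*(-56741) = 1132663842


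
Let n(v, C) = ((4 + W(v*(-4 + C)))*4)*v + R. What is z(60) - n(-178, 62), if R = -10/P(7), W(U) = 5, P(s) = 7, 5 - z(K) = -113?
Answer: 45692/7 ≈ 6527.4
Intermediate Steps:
z(K) = 118 (z(K) = 5 - 1*(-113) = 5 + 113 = 118)
R = -10/7 ≈ -1.4286
n(v, C) = -10/7 + 36*v (n(v, C) = ((4 + 5)*4)*v - 10/7 = (9*4)*v - 10/7 = 36*v - 10/7 = -10/7 + 36*v)
z(60) - n(-178, 62) = 118 - (-10/7 + 36*(-178)) = 118 - (-10/7 - 6408) = 118 - 1*(-44866/7) = 118 + 44866/7 = 45692/7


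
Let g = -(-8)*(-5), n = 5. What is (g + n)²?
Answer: 1225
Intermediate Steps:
g = -40 (g = -4*10 = -40)
(g + n)² = (-40 + 5)² = (-35)² = 1225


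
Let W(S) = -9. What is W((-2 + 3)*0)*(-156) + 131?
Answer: 1535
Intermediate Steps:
W((-2 + 3)*0)*(-156) + 131 = -9*(-156) + 131 = 1404 + 131 = 1535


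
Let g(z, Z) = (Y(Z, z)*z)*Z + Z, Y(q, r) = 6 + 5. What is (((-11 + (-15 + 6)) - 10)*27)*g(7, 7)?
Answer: -442260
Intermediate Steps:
Y(q, r) = 11
g(z, Z) = Z + 11*Z*z (g(z, Z) = (11*z)*Z + Z = 11*Z*z + Z = Z + 11*Z*z)
(((-11 + (-15 + 6)) - 10)*27)*g(7, 7) = (((-11 + (-15 + 6)) - 10)*27)*(7*(1 + 11*7)) = (((-11 - 9) - 10)*27)*(7*(1 + 77)) = ((-20 - 10)*27)*(7*78) = -30*27*546 = -810*546 = -442260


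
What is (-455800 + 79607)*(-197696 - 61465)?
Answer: 97494554073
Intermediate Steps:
(-455800 + 79607)*(-197696 - 61465) = -376193*(-259161) = 97494554073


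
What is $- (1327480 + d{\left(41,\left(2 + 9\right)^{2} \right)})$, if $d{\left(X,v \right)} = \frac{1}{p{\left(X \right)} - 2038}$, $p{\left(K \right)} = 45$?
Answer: $- \frac{2645667639}{1993} \approx -1.3275 \cdot 10^{6}$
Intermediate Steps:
$d{\left(X,v \right)} = - \frac{1}{1993}$ ($d{\left(X,v \right)} = \frac{1}{45 - 2038} = \frac{1}{-1993} = - \frac{1}{1993}$)
$- (1327480 + d{\left(41,\left(2 + 9\right)^{2} \right)}) = - (1327480 - \frac{1}{1993}) = \left(-1\right) \frac{2645667639}{1993} = - \frac{2645667639}{1993}$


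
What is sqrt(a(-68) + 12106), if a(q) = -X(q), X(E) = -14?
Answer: 2*sqrt(3030) ≈ 110.09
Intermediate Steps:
a(q) = 14 (a(q) = -1*(-14) = 14)
sqrt(a(-68) + 12106) = sqrt(14 + 12106) = sqrt(12120) = 2*sqrt(3030)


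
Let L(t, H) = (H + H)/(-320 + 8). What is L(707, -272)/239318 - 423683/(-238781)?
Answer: 1977209998337/1114319531481 ≈ 1.7744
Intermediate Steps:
L(t, H) = -H/156 (L(t, H) = (2*H)/(-312) = (2*H)*(-1/312) = -H/156)
L(707, -272)/239318 - 423683/(-238781) = -1/156*(-272)/239318 - 423683/(-238781) = (68/39)*(1/239318) - 423683*(-1/238781) = 34/4666701 + 423683/238781 = 1977209998337/1114319531481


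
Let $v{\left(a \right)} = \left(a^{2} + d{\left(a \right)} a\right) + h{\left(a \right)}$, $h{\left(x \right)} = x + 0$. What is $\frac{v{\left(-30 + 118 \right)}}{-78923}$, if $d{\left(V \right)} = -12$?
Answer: $- \frac{6776}{78923} \approx -0.085856$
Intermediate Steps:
$h{\left(x \right)} = x$
$v{\left(a \right)} = a^{2} - 11 a$ ($v{\left(a \right)} = \left(a^{2} - 12 a\right) + a = a^{2} - 11 a$)
$\frac{v{\left(-30 + 118 \right)}}{-78923} = \frac{\left(-30 + 118\right) \left(-11 + \left(-30 + 118\right)\right)}{-78923} = 88 \left(-11 + 88\right) \left(- \frac{1}{78923}\right) = 88 \cdot 77 \left(- \frac{1}{78923}\right) = 6776 \left(- \frac{1}{78923}\right) = - \frac{6776}{78923}$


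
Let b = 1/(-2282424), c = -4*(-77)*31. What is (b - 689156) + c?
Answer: -1551153609793/2282424 ≈ -6.7961e+5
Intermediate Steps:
c = 9548 (c = 308*31 = 9548)
b = -1/2282424 ≈ -4.3813e-7
(b - 689156) + c = (-1/2282424 - 689156) + 9548 = -1572946194145/2282424 + 9548 = -1551153609793/2282424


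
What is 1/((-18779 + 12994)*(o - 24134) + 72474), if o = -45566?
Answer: 1/403286974 ≈ 2.4796e-9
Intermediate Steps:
1/((-18779 + 12994)*(o - 24134) + 72474) = 1/((-18779 + 12994)*(-45566 - 24134) + 72474) = 1/(-5785*(-69700) + 72474) = 1/(403214500 + 72474) = 1/403286974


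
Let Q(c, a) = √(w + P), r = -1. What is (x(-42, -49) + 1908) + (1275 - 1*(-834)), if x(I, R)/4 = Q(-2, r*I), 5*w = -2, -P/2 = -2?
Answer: 4017 + 12*√10/5 ≈ 4024.6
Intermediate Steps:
P = 4 (P = -2*(-2) = 4)
w = -⅖ (w = (⅕)*(-2) = -⅖ ≈ -0.40000)
Q(c, a) = 3*√10/5 (Q(c, a) = √(-⅖ + 4) = √(18/5) = 3*√10/5)
x(I, R) = 12*√10/5 (x(I, R) = 4*(3*√10/5) = 12*√10/5)
(x(-42, -49) + 1908) + (1275 - 1*(-834)) = (12*√10/5 + 1908) + (1275 - 1*(-834)) = (1908 + 12*√10/5) + (1275 + 834) = (1908 + 12*√10/5) + 2109 = 4017 + 12*√10/5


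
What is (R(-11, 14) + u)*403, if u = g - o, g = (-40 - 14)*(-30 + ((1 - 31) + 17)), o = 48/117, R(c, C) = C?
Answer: 2823728/3 ≈ 9.4124e+5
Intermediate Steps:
o = 16/39 (o = 48*(1/117) = 16/39 ≈ 0.41026)
g = 2322 (g = -54*(-30 + (-30 + 17)) = -54*(-30 - 13) = -54*(-43) = 2322)
u = 90542/39 (u = 2322 - 1*16/39 = 2322 - 16/39 = 90542/39 ≈ 2321.6)
(R(-11, 14) + u)*403 = (14 + 90542/39)*403 = (91088/39)*403 = 2823728/3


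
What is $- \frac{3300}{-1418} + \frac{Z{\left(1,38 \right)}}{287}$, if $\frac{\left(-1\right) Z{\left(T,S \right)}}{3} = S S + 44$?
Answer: $- \frac{2691426}{203483} \approx -13.227$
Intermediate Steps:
$Z{\left(T,S \right)} = -132 - 3 S^{2}$ ($Z{\left(T,S \right)} = - 3 \left(S S + 44\right) = - 3 \left(S^{2} + 44\right) = - 3 \left(44 + S^{2}\right) = -132 - 3 S^{2}$)
$- \frac{3300}{-1418} + \frac{Z{\left(1,38 \right)}}{287} = - \frac{3300}{-1418} + \frac{-132 - 3 \cdot 38^{2}}{287} = \left(-3300\right) \left(- \frac{1}{1418}\right) + \left(-132 - 4332\right) \frac{1}{287} = \frac{1650}{709} + \left(-132 - 4332\right) \frac{1}{287} = \frac{1650}{709} - \frac{4464}{287} = - \frac{2691426}{203483}$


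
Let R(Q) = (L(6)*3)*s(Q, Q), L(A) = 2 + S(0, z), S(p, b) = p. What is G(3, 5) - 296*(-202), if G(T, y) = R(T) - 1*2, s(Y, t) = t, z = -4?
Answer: 59808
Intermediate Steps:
L(A) = 2 (L(A) = 2 + 0 = 2)
R(Q) = 6*Q (R(Q) = (2*3)*Q = 6*Q)
G(T, y) = -2 + 6*T (G(T, y) = 6*T - 1*2 = 6*T - 2 = -2 + 6*T)
G(3, 5) - 296*(-202) = (-2 + 6*3) - 296*(-202) = (-2 + 18) + 59792 = 16 + 59792 = 59808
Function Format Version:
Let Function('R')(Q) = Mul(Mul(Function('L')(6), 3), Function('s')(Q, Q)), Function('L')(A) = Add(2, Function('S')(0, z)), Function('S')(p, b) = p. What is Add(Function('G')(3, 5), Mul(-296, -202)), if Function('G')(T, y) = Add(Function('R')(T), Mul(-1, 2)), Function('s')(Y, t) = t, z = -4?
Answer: 59808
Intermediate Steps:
Function('L')(A) = 2 (Function('L')(A) = Add(2, 0) = 2)
Function('R')(Q) = Mul(6, Q) (Function('R')(Q) = Mul(Mul(2, 3), Q) = Mul(6, Q))
Function('G')(T, y) = Add(-2, Mul(6, T)) (Function('G')(T, y) = Add(Mul(6, T), Mul(-1, 2)) = Add(Mul(6, T), -2) = Add(-2, Mul(6, T)))
Add(Function('G')(3, 5), Mul(-296, -202)) = Add(Add(-2, Mul(6, 3)), Mul(-296, -202)) = Add(Add(-2, 18), 59792) = Add(16, 59792) = 59808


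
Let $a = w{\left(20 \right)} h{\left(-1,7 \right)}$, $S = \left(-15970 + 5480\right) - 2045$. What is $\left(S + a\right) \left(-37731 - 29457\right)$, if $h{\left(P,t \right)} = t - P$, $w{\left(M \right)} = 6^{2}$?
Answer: $822851436$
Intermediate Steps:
$w{\left(M \right)} = 36$
$S = -12535$ ($S = -10490 - 2045 = -12535$)
$a = 288$ ($a = 36 \left(7 - -1\right) = 36 \left(7 + 1\right) = 36 \cdot 8 = 288$)
$\left(S + a\right) \left(-37731 - 29457\right) = \left(-12535 + 288\right) \left(-37731 - 29457\right) = \left(-12247\right) \left(-67188\right) = 822851436$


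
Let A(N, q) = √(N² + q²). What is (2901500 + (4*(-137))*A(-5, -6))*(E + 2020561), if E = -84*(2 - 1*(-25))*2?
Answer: 5849496537500 - 1104781700*√61 ≈ 5.8409e+12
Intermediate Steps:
E = -4536 (E = -84*(2 + 25)*2 = -84*27*2 = -2268*2 = -4536)
(2901500 + (4*(-137))*A(-5, -6))*(E + 2020561) = (2901500 + (4*(-137))*√((-5)² + (-6)²))*(-4536 + 2020561) = (2901500 - 548*√(25 + 36))*2016025 = (2901500 - 548*√61)*2016025 = 5849496537500 - 1104781700*√61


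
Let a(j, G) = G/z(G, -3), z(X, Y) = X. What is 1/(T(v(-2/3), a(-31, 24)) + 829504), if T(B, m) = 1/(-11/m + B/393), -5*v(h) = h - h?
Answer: 11/9124543 ≈ 1.2055e-6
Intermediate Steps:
v(h) = 0 (v(h) = -(h - h)/5 = -⅕*0 = 0)
a(j, G) = 1 (a(j, G) = G/G = 1)
T(B, m) = 1/(-11/m + B/393) (T(B, m) = 1/(-11/m + B*(1/393)) = 1/(-11/m + B/393))
1/(T(v(-2/3), a(-31, 24)) + 829504) = 1/(393*1/(-4323 + 0*1) + 829504) = 1/(393*1/(-4323 + 0) + 829504) = 1/(393*1/(-4323) + 829504) = 1/(393*1*(-1/4323) + 829504) = 1/(-1/11 + 829504) = 1/(9124543/11) = 11/9124543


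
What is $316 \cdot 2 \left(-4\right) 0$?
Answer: $0$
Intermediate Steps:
$316 \cdot 2 \left(-4\right) 0 = 316 \left(\left(-8\right) 0\right) = 316 \cdot 0 = 0$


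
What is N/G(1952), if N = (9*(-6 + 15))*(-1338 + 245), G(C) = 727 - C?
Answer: 88533/1225 ≈ 72.272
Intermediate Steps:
N = -88533 (N = (9*9)*(-1093) = 81*(-1093) = -88533)
N/G(1952) = -88533/(727 - 1*1952) = -88533/(727 - 1952) = -88533/(-1225) = -88533*(-1/1225) = 88533/1225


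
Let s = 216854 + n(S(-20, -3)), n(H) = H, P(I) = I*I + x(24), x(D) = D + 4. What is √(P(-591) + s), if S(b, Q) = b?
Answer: √566143 ≈ 752.42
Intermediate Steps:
x(D) = 4 + D
P(I) = 28 + I² (P(I) = I*I + (4 + 24) = I² + 28 = 28 + I²)
s = 216834 (s = 216854 - 20 = 216834)
√(P(-591) + s) = √((28 + (-591)²) + 216834) = √((28 + 349281) + 216834) = √(349309 + 216834) = √566143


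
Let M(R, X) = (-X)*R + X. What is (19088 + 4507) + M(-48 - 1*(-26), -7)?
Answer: 23434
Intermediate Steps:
M(R, X) = X - R*X (M(R, X) = -R*X + X = X - R*X)
(19088 + 4507) + M(-48 - 1*(-26), -7) = (19088 + 4507) - 7*(1 - (-48 - 1*(-26))) = 23595 - 7*(1 - (-48 + 26)) = 23595 - 7*(1 - 1*(-22)) = 23595 - 7*(1 + 22) = 23595 - 7*23 = 23595 - 161 = 23434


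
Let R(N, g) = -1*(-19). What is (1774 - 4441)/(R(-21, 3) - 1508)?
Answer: 2667/1489 ≈ 1.7911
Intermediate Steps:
R(N, g) = 19
(1774 - 4441)/(R(-21, 3) - 1508) = (1774 - 4441)/(19 - 1508) = -2667/(-1489) = -2667*(-1/1489) = 2667/1489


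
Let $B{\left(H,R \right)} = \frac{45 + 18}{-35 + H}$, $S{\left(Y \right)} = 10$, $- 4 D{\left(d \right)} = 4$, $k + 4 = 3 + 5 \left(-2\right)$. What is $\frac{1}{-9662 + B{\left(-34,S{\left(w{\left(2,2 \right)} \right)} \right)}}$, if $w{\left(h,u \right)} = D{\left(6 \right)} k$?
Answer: $- \frac{23}{222247} \approx -0.00010349$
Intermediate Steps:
$k = -11$ ($k = -4 + \left(3 + 5 \left(-2\right)\right) = -4 + \left(3 - 10\right) = -4 - 7 = -11$)
$D{\left(d \right)} = -1$ ($D{\left(d \right)} = \left(- \frac{1}{4}\right) 4 = -1$)
$w{\left(h,u \right)} = 11$ ($w{\left(h,u \right)} = \left(-1\right) \left(-11\right) = 11$)
$B{\left(H,R \right)} = \frac{63}{-35 + H}$
$\frac{1}{-9662 + B{\left(-34,S{\left(w{\left(2,2 \right)} \right)} \right)}} = \frac{1}{-9662 + \frac{63}{-35 - 34}} = \frac{1}{-9662 + \frac{63}{-69}} = \frac{1}{-9662 + 63 \left(- \frac{1}{69}\right)} = \frac{1}{-9662 - \frac{21}{23}} = \frac{1}{- \frac{222247}{23}} = - \frac{23}{222247}$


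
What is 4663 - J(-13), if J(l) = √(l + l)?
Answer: 4663 - I*√26 ≈ 4663.0 - 5.099*I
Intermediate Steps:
J(l) = √2*√l (J(l) = √(2*l) = √2*√l)
4663 - J(-13) = 4663 - √2*√(-13) = 4663 - √2*I*√13 = 4663 - I*√26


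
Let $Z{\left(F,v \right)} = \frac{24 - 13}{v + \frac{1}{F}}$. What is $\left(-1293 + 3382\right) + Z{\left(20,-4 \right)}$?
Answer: $\frac{164811}{79} \approx 2086.2$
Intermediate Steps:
$Z{\left(F,v \right)} = \frac{11}{v + \frac{1}{F}}$
$\left(-1293 + 3382\right) + Z{\left(20,-4 \right)} = \left(-1293 + 3382\right) + 11 \cdot 20 \frac{1}{1 + 20 \left(-4\right)} = 2089 + 11 \cdot 20 \frac{1}{1 - 80} = 2089 + 11 \cdot 20 \frac{1}{-79} = 2089 + 11 \cdot 20 \left(- \frac{1}{79}\right) = 2089 - \frac{220}{79} = \frac{164811}{79}$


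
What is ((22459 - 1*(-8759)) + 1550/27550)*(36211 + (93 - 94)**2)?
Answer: 622888007588/551 ≈ 1.1305e+9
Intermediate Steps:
((22459 - 1*(-8759)) + 1550/27550)*(36211 + (93 - 94)**2) = ((22459 + 8759) + 1550*(1/27550))*(36211 + (-1)**2) = (31218 + 31/551)*(36211 + 1) = (17201149/551)*36212 = 622888007588/551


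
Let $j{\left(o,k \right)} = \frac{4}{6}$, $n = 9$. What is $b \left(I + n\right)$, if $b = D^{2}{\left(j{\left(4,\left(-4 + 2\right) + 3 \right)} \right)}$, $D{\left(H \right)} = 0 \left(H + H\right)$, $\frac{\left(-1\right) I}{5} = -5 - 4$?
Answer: $0$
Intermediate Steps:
$j{\left(o,k \right)} = \frac{2}{3}$ ($j{\left(o,k \right)} = 4 \cdot \frac{1}{6} = \frac{2}{3}$)
$I = 45$ ($I = - 5 \left(-5 - 4\right) = \left(-5\right) \left(-9\right) = 45$)
$D{\left(H \right)} = 0$ ($D{\left(H \right)} = 0 \cdot 2 H = 0$)
$b = 0$ ($b = 0^{2} = 0$)
$b \left(I + n\right) = 0 \left(45 + 9\right) = 0 \cdot 54 = 0$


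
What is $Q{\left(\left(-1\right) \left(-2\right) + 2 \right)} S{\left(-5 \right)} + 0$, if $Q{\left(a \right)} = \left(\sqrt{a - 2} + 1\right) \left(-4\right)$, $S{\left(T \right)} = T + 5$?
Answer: $0$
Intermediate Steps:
$S{\left(T \right)} = 5 + T$
$Q{\left(a \right)} = -4 - 4 \sqrt{-2 + a}$ ($Q{\left(a \right)} = \left(\sqrt{-2 + a} + 1\right) \left(-4\right) = \left(1 + \sqrt{-2 + a}\right) \left(-4\right) = -4 - 4 \sqrt{-2 + a}$)
$Q{\left(\left(-1\right) \left(-2\right) + 2 \right)} S{\left(-5 \right)} + 0 = \left(-4 - 4 \sqrt{-2 + \left(\left(-1\right) \left(-2\right) + 2\right)}\right) \left(5 - 5\right) + 0 = \left(-4 - 4 \sqrt{-2 + \left(2 + 2\right)}\right) 0 + 0 = \left(-4 - 4 \sqrt{-2 + 4}\right) 0 + 0 = \left(-4 - 4 \sqrt{2}\right) 0 + 0 = 0 + 0 = 0$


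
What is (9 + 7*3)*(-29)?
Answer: -870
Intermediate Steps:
(9 + 7*3)*(-29) = (9 + 21)*(-29) = 30*(-29) = -870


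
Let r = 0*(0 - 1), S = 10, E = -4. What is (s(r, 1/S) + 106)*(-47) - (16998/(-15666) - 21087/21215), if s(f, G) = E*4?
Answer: -234194543698/55392365 ≈ -4227.9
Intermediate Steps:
r = 0 (r = 0*(-1) = 0)
s(f, G) = -16 (s(f, G) = -4*4 = -16)
(s(r, 1/S) + 106)*(-47) - (16998/(-15666) - 21087/21215) = (-16 + 106)*(-47) - (16998/(-15666) - 21087/21215) = 90*(-47) - (16998*(-1/15666) - 21087*1/21215) = -4230 - (-2833/2611 - 21087/21215) = -4230 - 1*(-115160252/55392365) = -4230 + 115160252/55392365 = -234194543698/55392365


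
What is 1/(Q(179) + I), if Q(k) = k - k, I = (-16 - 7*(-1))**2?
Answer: 1/81 ≈ 0.012346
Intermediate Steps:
I = 81 (I = (-16 + 7)**2 = (-9)**2 = 81)
Q(k) = 0
1/(Q(179) + I) = 1/(0 + 81) = 1/81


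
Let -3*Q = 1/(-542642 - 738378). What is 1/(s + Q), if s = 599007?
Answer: 3843060/2302019841421 ≈ 1.6694e-6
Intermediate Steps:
Q = 1/3843060 (Q = -1/(3*(-542642 - 738378)) = -⅓/(-1281020) = -⅓*(-1/1281020) = 1/3843060 ≈ 2.6021e-7)
1/(s + Q) = 1/(599007 + 1/3843060) = 1/(2302019841421/3843060) = 3843060/2302019841421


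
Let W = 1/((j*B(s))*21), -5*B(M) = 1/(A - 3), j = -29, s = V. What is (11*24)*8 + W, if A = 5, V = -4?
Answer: 1286218/609 ≈ 2112.0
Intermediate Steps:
s = -4
B(M) = -1/10 (B(M) = -1/(5*(5 - 3)) = -1/5/2 = -1/5*1/2 = -1/10)
W = 10/609 (W = 1/(-29*(-1/10)*21) = 1/((29/10)*21) = 1/(609/10) = 10/609 ≈ 0.016420)
(11*24)*8 + W = (11*24)*8 + 10/609 = 264*8 + 10/609 = 2112 + 10/609 = 1286218/609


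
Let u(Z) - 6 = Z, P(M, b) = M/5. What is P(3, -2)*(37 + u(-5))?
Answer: 114/5 ≈ 22.800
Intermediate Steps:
P(M, b) = M/5 (P(M, b) = M*(⅕) = M/5)
u(Z) = 6 + Z
P(3, -2)*(37 + u(-5)) = ((⅕)*3)*(37 + (6 - 5)) = 3*(37 + 1)/5 = (⅗)*38 = 114/5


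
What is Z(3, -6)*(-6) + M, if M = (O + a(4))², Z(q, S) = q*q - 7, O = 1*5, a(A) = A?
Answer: 69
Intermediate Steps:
O = 5
Z(q, S) = -7 + q² (Z(q, S) = q² - 7 = -7 + q²)
M = 81 (M = (5 + 4)² = 9² = 81)
Z(3, -6)*(-6) + M = (-7 + 3²)*(-6) + 81 = (-7 + 9)*(-6) + 81 = 2*(-6) + 81 = -12 + 81 = 69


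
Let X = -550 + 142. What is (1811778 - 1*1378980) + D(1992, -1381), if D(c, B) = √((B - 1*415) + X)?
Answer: 432798 + 2*I*√551 ≈ 4.328e+5 + 46.947*I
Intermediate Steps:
X = -408
D(c, B) = √(-823 + B) (D(c, B) = √((B - 1*415) - 408) = √((B - 415) - 408) = √((-415 + B) - 408) = √(-823 + B))
(1811778 - 1*1378980) + D(1992, -1381) = (1811778 - 1*1378980) + √(-823 - 1381) = (1811778 - 1378980) + √(-2204) = 432798 + 2*I*√551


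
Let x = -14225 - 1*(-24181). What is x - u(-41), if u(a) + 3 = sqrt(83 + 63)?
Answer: 9959 - sqrt(146) ≈ 9946.9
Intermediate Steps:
u(a) = -3 + sqrt(146) (u(a) = -3 + sqrt(83 + 63) = -3 + sqrt(146))
x = 9956 (x = -14225 + 24181 = 9956)
x - u(-41) = 9956 - (-3 + sqrt(146)) = 9956 + (3 - sqrt(146)) = 9959 - sqrt(146)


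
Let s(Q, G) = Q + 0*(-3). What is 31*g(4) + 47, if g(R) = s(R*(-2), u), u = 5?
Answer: -201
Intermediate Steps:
s(Q, G) = Q (s(Q, G) = Q + 0 = Q)
g(R) = -2*R (g(R) = R*(-2) = -2*R)
31*g(4) + 47 = 31*(-2*4) + 47 = 31*(-8) + 47 = -248 + 47 = -201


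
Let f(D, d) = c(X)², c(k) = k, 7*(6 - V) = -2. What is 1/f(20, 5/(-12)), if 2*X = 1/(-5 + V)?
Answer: 324/49 ≈ 6.6122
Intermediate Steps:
V = 44/7 (V = 6 - ⅐*(-2) = 6 + 2/7 = 44/7 ≈ 6.2857)
X = 7/18 (X = 1/(2*(-5 + 44/7)) = 1/(2*(9/7)) = (½)*(7/9) = 7/18 ≈ 0.38889)
f(D, d) = 49/324 (f(D, d) = (7/18)² = 49/324)
1/f(20, 5/(-12)) = 1/(49/324) = 324/49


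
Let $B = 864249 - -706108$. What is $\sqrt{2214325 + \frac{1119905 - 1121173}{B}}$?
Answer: $\frac{\sqrt{5460572186760794249}}{1570357} \approx 1488.1$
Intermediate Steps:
$B = 1570357$ ($B = 864249 + 706108 = 1570357$)
$\sqrt{2214325 + \frac{1119905 - 1121173}{B}} = \sqrt{2214325 + \frac{1119905 - 1121173}{1570357}} = \sqrt{2214325 - \frac{1268}{1570357}} = \sqrt{\frac{3477280762757}{1570357}} = \frac{\sqrt{5460572186760794249}}{1570357}$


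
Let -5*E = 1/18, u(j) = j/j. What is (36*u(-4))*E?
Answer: -2/5 ≈ -0.40000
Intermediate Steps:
u(j) = 1
E = -1/90 (E = -1/5/18 = -1/5*1/18 = -1/90 ≈ -0.011111)
(36*u(-4))*E = (36*1)*(-1/90) = 36*(-1/90) = -2/5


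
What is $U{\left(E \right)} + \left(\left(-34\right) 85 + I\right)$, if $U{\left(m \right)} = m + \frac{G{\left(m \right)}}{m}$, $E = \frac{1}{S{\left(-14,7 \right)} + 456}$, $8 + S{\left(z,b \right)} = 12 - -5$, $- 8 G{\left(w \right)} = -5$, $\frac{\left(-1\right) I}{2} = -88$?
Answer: $- \frac{9014947}{3720} \approx -2423.4$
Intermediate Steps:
$I = 176$ ($I = \left(-2\right) \left(-88\right) = 176$)
$G{\left(w \right)} = \frac{5}{8}$ ($G{\left(w \right)} = \left(- \frac{1}{8}\right) \left(-5\right) = \frac{5}{8}$)
$S{\left(z,b \right)} = 9$ ($S{\left(z,b \right)} = -8 + \left(12 - -5\right) = -8 + \left(12 + 5\right) = -8 + 17 = 9$)
$E = \frac{1}{465}$ ($E = \frac{1}{9 + 456} = \frac{1}{465} \approx 0.0021505$)
$U{\left(m \right)} = m + \frac{5}{8 m}$
$U{\left(E \right)} + \left(\left(-34\right) 85 + I\right) = \left(\frac{1}{465} + \frac{5 \frac{1}{\frac{1}{465}}}{8}\right) + \left(\left(-34\right) 85 + 176\right) = \left(\frac{1}{465} + \frac{5}{8} \cdot 465\right) + \left(-2890 + 176\right) = \left(\frac{1}{465} + \frac{2325}{8}\right) - 2714 = \frac{1081133}{3720} - 2714 = - \frac{9014947}{3720}$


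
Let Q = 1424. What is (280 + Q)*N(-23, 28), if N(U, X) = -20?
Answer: -34080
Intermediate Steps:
(280 + Q)*N(-23, 28) = (280 + 1424)*(-20) = 1704*(-20) = -34080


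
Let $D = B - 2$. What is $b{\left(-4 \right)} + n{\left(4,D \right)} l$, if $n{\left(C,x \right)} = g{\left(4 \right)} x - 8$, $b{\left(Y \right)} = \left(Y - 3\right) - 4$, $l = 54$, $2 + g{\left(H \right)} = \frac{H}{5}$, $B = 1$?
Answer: $- \frac{1891}{5} \approx -378.2$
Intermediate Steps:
$g{\left(H \right)} = -2 + \frac{H}{5}$
$b{\left(Y \right)} = -7 + Y$ ($b{\left(Y \right)} = \left(-3 + Y\right) - 4 = -7 + Y$)
$D = -1$ ($D = 1 - 2 = -1$)
$n{\left(C,x \right)} = -8 - \frac{6 x}{5}$ ($n{\left(C,x \right)} = \left(-2 + \frac{1}{5} \cdot 4\right) x - 8 = \left(-2 + \frac{4}{5}\right) x - 8 = - \frac{6 x}{5} - 8 = -8 - \frac{6 x}{5}$)
$b{\left(-4 \right)} + n{\left(4,D \right)} l = \left(-7 - 4\right) + \left(-8 - - \frac{6}{5}\right) 54 = -11 + \left(-8 + \frac{6}{5}\right) 54 = -11 - \frac{1836}{5} = - \frac{1891}{5}$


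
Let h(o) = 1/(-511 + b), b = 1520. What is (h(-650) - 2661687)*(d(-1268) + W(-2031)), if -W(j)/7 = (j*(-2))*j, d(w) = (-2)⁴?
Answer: -155094412620143540/1009 ≈ -1.5371e+14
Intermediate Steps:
d(w) = 16
h(o) = 1/1009 (h(o) = 1/(-511 + 1520) = 1/1009)
W(j) = 14*j² (W(j) = -7*j*(-2)*j = -7*(-2*j)*j = -(-14)*j² = 14*j²)
(h(-650) - 2661687)*(d(-1268) + W(-2031)) = (1/1009 - 2661687)*(16 + 14*(-2031)²) = -2685642182*(16 + 14*4124961)/1009 = -2685642182*(16 + 57749454)/1009 = -2685642182/1009*57749470 = -155094412620143540/1009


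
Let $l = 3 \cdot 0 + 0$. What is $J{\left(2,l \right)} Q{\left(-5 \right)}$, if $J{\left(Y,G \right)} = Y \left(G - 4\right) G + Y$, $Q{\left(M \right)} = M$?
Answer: $-10$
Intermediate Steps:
$l = 0$ ($l = 0 + 0 = 0$)
$J{\left(Y,G \right)} = Y + G Y \left(-4 + G\right)$ ($J{\left(Y,G \right)} = Y \left(-4 + G\right) G + Y = G Y \left(-4 + G\right) + Y = Y + G Y \left(-4 + G\right)$)
$J{\left(2,l \right)} Q{\left(-5 \right)} = 2 \left(1 + 0^{2} - 0\right) \left(-5\right) = 2 \left(1 + 0 + 0\right) \left(-5\right) = 2 \cdot 1 \left(-5\right) = 2 \left(-5\right) = -10$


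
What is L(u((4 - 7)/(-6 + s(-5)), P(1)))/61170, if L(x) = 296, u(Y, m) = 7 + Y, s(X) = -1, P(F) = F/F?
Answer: 148/30585 ≈ 0.0048390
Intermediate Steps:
P(F) = 1
L(u((4 - 7)/(-6 + s(-5)), P(1)))/61170 = 296/61170 = 296*(1/61170) = 148/30585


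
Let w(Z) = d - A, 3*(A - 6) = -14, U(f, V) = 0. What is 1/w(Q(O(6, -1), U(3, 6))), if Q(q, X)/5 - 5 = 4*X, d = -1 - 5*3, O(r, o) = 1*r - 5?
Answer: -3/52 ≈ -0.057692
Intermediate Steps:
O(r, o) = -5 + r (O(r, o) = r - 5 = -5 + r)
A = 4/3 (A = 6 + (1/3)*(-14) = 6 - 14/3 = 4/3 ≈ 1.3333)
d = -16 (d = -1 - 15 = -16)
Q(q, X) = 25 + 20*X (Q(q, X) = 25 + 5*(4*X) = 25 + 20*X)
w(Z) = -52/3 (w(Z) = -16 - 1*4/3 = -16 - 4/3 = -52/3)
1/w(Q(O(6, -1), U(3, 6))) = 1/(-52/3) = -3/52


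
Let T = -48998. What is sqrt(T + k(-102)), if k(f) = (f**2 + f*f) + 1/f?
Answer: I*sqrt(293288862)/102 ≈ 167.9*I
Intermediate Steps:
k(f) = 1/f + 2*f**2 (k(f) = (f**2 + f**2) + 1/f = 2*f**2 + 1/f = 1/f + 2*f**2)
sqrt(T + k(-102)) = sqrt(-48998 + (1 + 2*(-102)**3)/(-102)) = sqrt(-48998 - (1 + 2*(-1061208))/102) = sqrt(-48998 - (1 - 2122416)/102) = sqrt(-48998 - 1/102*(-2122415)) = sqrt(-48998 + 2122415/102) = sqrt(-2875381/102) = I*sqrt(293288862)/102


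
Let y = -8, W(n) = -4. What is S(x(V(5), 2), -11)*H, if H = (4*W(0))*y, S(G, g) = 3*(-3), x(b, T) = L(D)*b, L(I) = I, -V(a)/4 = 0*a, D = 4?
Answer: -1152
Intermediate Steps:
V(a) = 0 (V(a) = -0*a = -4*0 = 0)
x(b, T) = 4*b
S(G, g) = -9
H = 128 (H = (4*(-4))*(-8) = -16*(-8) = 128)
S(x(V(5), 2), -11)*H = -9*128 = -1152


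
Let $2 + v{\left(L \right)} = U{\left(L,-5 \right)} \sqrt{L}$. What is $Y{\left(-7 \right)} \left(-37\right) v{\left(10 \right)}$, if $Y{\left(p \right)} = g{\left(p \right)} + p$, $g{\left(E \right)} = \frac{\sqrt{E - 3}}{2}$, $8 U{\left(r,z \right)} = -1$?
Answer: $-518 + \frac{185 i}{8} + \sqrt{10} \left(- \frac{259}{8} + 37 i\right) \approx -620.38 + 140.13 i$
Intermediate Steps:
$U{\left(r,z \right)} = - \frac{1}{8}$ ($U{\left(r,z \right)} = \frac{1}{8} \left(-1\right) = - \frac{1}{8}$)
$g{\left(E \right)} = \frac{\sqrt{-3 + E}}{2}$ ($g{\left(E \right)} = \sqrt{-3 + E} \frac{1}{2} = \frac{\sqrt{-3 + E}}{2}$)
$v{\left(L \right)} = -2 - \frac{\sqrt{L}}{8}$
$Y{\left(p \right)} = p + \frac{\sqrt{-3 + p}}{2}$ ($Y{\left(p \right)} = \frac{\sqrt{-3 + p}}{2} + p = p + \frac{\sqrt{-3 + p}}{2}$)
$Y{\left(-7 \right)} \left(-37\right) v{\left(10 \right)} = \left(-7 + \frac{\sqrt{-3 - 7}}{2}\right) \left(-37\right) \left(-2 - \frac{\sqrt{10}}{8}\right) = \left(-7 + \frac{\sqrt{-10}}{2}\right) \left(-37\right) \left(-2 - \frac{\sqrt{10}}{8}\right) = \left(-7 + \frac{i \sqrt{10}}{2}\right) \left(-37\right) \left(-2 - \frac{\sqrt{10}}{8}\right) = \left(259 - \frac{37 i \sqrt{10}}{2}\right) \left(-2 - \frac{\sqrt{10}}{8}\right) = \left(-2 - \frac{\sqrt{10}}{8}\right) \left(259 - \frac{37 i \sqrt{10}}{2}\right)$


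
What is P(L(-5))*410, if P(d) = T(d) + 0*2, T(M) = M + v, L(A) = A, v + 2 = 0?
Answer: -2870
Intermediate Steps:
v = -2 (v = -2 + 0 = -2)
T(M) = -2 + M (T(M) = M - 2 = -2 + M)
P(d) = -2 + d (P(d) = (-2 + d) + 0*2 = (-2 + d) + 0 = -2 + d)
P(L(-5))*410 = (-2 - 5)*410 = -7*410 = -2870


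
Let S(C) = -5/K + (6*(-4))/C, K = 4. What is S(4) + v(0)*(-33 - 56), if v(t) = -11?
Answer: 3887/4 ≈ 971.75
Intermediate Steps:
S(C) = -5/4 - 24/C (S(C) = -5/4 + (6*(-4))/C = -5*¼ - 24/C = -5/4 - 24/C)
S(4) + v(0)*(-33 - 56) = (-5/4 - 24/4) - 11*(-33 - 56) = (-5/4 - 24*¼) - 11*(-89) = (-5/4 - 6) + 979 = -29/4 + 979 = 3887/4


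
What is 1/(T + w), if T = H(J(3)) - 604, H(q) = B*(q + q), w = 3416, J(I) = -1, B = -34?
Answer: 1/2880 ≈ 0.00034722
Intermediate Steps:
H(q) = -68*q (H(q) = -34*(q + q) = -68*q)
T = -536 (T = -68*(-1) - 604 = 68 - 604 = -536)
1/(T + w) = 1/(-536 + 3416) = 1/2880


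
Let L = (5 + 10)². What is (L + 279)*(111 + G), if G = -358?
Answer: -124488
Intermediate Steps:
L = 225 (L = 15² = 225)
(L + 279)*(111 + G) = (225 + 279)*(111 - 358) = 504*(-247) = -124488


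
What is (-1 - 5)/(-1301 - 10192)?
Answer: 2/3831 ≈ 0.00052206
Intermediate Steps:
(-1 - 5)/(-1301 - 10192) = -6/(-11493) = -6*(-1/11493) = 2/3831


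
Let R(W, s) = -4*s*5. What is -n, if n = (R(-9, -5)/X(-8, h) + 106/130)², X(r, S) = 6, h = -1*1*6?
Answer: -11621281/38025 ≈ -305.62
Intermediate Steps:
h = -6 (h = -1*6 = -6)
R(W, s) = -20*s
n = 11621281/38025 (n = (-20*(-5)/6 + 106/130)² = (100*(⅙) + 106*(1/130))² = (50/3 + 53/65)² = (3409/195)² = 11621281/38025 ≈ 305.62)
-n = -1*11621281/38025 = -11621281/38025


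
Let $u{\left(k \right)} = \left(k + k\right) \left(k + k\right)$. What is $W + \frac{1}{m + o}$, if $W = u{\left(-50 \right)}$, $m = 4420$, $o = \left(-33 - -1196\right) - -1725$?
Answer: $\frac{73080001}{7308} \approx 10000.0$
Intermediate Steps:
$u{\left(k \right)} = 4 k^{2}$ ($u{\left(k \right)} = 2 k 2 k = 4 k^{2}$)
$o = 2888$ ($o = \left(-33 + 1196\right) + 1725 = 1163 + 1725 = 2888$)
$W = 10000$ ($W = 4 \left(-50\right)^{2} = 4 \cdot 2500 = 10000$)
$W + \frac{1}{m + o} = 10000 + \frac{1}{4420 + 2888} = 10000 + \frac{1}{7308} = \frac{73080001}{7308}$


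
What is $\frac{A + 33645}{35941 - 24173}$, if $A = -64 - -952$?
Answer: $\frac{34533}{11768} \approx 2.9345$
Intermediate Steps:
$A = 888$ ($A = -64 + 952 = 888$)
$\frac{A + 33645}{35941 - 24173} = \frac{888 + 33645}{35941 - 24173} = \frac{34533}{11768}$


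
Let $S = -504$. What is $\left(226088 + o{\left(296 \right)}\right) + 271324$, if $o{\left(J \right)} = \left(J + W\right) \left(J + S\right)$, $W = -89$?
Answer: $454356$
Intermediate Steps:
$o{\left(J \right)} = \left(-504 + J\right) \left(-89 + J\right)$ ($o{\left(J \right)} = \left(J - 89\right) \left(J - 504\right) = \left(-89 + J\right) \left(-504 + J\right) = \left(-504 + J\right) \left(-89 + J\right)$)
$\left(226088 + o{\left(296 \right)}\right) + 271324 = \left(226088 + \left(44856 + 296^{2} - 175528\right)\right) + 271324 = \left(226088 + \left(44856 + 87616 - 175528\right)\right) + 271324 = \left(226088 - 43056\right) + 271324 = 183032 + 271324 = 454356$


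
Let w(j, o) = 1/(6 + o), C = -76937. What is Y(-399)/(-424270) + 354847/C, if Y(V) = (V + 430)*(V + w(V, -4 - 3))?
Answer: -73693063/16079833 ≈ -4.5829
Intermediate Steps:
Y(V) = (-1 + V)*(430 + V) (Y(V) = (V + 430)*(V + 1/(6 + (-4 - 3))) = (430 + V)*(V + 1/(6 - 7)) = (430 + V)*(V + 1/(-1)) = (430 + V)*(V - 1) = (430 + V)*(-1 + V) = (-1 + V)*(430 + V))
Y(-399)/(-424270) + 354847/C = (-430 + (-399)² + 429*(-399))/(-424270) + 354847/(-76937) = (-430 + 159201 - 171171)*(-1/424270) + 354847*(-1/76937) = -12400*(-1/424270) - 354847/76937 = 1240/42427 - 354847/76937 = -73693063/16079833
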